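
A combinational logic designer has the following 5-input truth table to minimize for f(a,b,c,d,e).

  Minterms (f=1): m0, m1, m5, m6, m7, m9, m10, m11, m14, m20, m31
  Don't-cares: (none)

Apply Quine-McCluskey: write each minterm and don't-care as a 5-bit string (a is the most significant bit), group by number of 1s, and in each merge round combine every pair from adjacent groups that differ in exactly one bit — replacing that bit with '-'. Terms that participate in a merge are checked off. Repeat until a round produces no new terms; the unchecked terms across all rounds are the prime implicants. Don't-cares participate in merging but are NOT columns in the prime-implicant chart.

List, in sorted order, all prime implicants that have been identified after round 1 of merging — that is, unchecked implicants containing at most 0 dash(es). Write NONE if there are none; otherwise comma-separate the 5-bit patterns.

10100, 11111

[col 0] 00000*, 00001*, 00101*, 00110*, 00111*, 01001*, 01010*, 01011*, 01110*, 10100, 11111
[col 1] 0-001, 0-110, 00-01, 0000-, 001-1, 0011-, 01-10, 010-1, 0101-
Prime implicants: 0-001, 0-110, 00-01, 0000-, 001-1, 0011-, 01-10, 010-1, 0101-, 10100, 11111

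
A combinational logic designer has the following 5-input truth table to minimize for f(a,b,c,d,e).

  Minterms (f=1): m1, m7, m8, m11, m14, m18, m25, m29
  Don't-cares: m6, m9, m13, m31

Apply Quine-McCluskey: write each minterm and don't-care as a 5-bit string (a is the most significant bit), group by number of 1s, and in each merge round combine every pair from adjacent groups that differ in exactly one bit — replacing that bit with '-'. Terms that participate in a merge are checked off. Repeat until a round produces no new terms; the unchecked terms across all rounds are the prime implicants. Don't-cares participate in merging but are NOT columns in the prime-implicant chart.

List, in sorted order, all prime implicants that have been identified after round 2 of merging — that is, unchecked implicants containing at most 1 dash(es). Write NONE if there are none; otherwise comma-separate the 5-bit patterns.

0-001, 0-110, 0011-, 010-1, 0100-, 10010, 111-1

[col 0] 00001*, 00110*, 00111*, 01000*, 01001*, 01011*, 01101*, 01110*, 10010, 11001*, 11101*, 11111*
[col 1] -1001*, -1101*, 0-001, 0-110, 0011-, 01-01*, 010-1, 0100-, 11-01*, 111-1
[col 2] -1-01
Prime implicants: -1-01, 0-001, 0-110, 0011-, 010-1, 0100-, 10010, 111-1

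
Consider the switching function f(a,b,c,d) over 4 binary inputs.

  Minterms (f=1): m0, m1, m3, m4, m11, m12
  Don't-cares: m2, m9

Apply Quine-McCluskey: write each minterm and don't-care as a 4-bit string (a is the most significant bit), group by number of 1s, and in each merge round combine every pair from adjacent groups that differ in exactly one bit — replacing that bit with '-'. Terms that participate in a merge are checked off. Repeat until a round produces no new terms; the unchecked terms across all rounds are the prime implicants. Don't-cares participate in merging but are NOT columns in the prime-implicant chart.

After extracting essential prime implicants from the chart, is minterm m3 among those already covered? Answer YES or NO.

[col 0] 0000*, 0001*, 0010*, 0011*, 0100*, 1001*, 1011*, 1100*
[col 1] -001*, -011*, -100, 0-00, 00-0*, 00-1*, 000-*, 001-*, 10-1*
[col 2] -0-1, 00--
Prime implicants: -0-1, -100, 0-00, 00--
PI chart (minterm → PIs covering it):
  0 | 0-00,00--
  1 | -0-1,00--
  3 | -0-1,00--
  4 | -100,0-00
  11 | -0-1  (sole → essential)
  12 | -100  (sole → essential)
Essential prime implicants: -0-1, -100

YES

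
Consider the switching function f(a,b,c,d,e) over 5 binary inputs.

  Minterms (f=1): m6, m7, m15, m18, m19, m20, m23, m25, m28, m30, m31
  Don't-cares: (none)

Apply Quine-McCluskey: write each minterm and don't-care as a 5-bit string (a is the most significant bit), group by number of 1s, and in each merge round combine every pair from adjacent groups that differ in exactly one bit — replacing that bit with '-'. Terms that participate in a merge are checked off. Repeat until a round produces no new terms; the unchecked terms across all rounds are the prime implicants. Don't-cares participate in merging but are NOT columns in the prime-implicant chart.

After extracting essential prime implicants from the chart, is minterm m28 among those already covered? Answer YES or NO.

YES

[col 0] 00110*, 00111*, 01111*, 10010*, 10011*, 10100*, 10111*, 11001, 11100*, 11110*, 11111*
[col 1] -0111*, -1111*, 0-111*, 0011-, 1-100, 1-111*, 10-11, 1001-, 111-0, 1111-
[col 2] --111
Prime implicants: --111, 0011-, 1-100, 10-11, 1001-, 11001, 111-0, 1111-
PI chart (minterm → PIs covering it):
  6 | 0011-  (sole → essential)
  7 | --111,0011-
  15 | --111  (sole → essential)
  18 | 1001-  (sole → essential)
  19 | 10-11,1001-
  20 | 1-100  (sole → essential)
  23 | --111,10-11
  25 | 11001  (sole → essential)
  28 | 1-100,111-0
  30 | 111-0,1111-
  31 | --111,1111-
Essential prime implicants: --111, 0011-, 1-100, 1001-, 11001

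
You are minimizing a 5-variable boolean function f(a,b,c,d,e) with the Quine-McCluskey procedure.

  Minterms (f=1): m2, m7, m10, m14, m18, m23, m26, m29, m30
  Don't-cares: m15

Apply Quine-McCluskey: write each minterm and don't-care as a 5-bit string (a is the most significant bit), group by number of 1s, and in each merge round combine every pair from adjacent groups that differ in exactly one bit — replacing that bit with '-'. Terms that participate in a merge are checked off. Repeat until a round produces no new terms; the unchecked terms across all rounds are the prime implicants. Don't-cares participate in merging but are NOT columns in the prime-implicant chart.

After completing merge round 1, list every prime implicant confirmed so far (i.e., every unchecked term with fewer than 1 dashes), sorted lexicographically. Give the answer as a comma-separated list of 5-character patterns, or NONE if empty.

[col 0] 00010*, 00111*, 01010*, 01110*, 01111*, 10010*, 10111*, 11010*, 11101, 11110*
[col 1] -0010*, -0111, -1010*, -1110*, 0-010*, 0-111, 01-10*, 0111-, 1-010*, 11-10*
[col 2] --010, -1-10
Prime implicants: --010, -0111, -1-10, 0-111, 0111-, 11101

11101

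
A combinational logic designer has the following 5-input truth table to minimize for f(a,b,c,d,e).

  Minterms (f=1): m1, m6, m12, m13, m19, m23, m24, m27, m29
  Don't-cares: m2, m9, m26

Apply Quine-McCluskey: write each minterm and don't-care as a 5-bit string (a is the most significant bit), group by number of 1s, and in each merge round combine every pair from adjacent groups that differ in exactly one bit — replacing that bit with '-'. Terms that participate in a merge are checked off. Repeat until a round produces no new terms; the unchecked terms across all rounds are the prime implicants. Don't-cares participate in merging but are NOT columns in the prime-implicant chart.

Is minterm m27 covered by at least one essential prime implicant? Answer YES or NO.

NO

[col 0] 00001*, 00010*, 00110*, 01001*, 01100*, 01101*, 10011*, 10111*, 11000*, 11010*, 11011*, 11101*
[col 1] -1101, 0-001, 00-10, 01-01, 0110-, 1-011, 10-11, 110-0, 1101-
Prime implicants: -1101, 0-001, 00-10, 01-01, 0110-, 1-011, 10-11, 110-0, 1101-
PI chart (minterm → PIs covering it):
  1 | 0-001  (sole → essential)
  6 | 00-10  (sole → essential)
  12 | 0110-  (sole → essential)
  13 | -1101,01-01,0110-
  19 | 1-011,10-11
  23 | 10-11  (sole → essential)
  24 | 110-0  (sole → essential)
  27 | 1-011,1101-
  29 | -1101  (sole → essential)
Essential prime implicants: -1101, 0-001, 00-10, 0110-, 10-11, 110-0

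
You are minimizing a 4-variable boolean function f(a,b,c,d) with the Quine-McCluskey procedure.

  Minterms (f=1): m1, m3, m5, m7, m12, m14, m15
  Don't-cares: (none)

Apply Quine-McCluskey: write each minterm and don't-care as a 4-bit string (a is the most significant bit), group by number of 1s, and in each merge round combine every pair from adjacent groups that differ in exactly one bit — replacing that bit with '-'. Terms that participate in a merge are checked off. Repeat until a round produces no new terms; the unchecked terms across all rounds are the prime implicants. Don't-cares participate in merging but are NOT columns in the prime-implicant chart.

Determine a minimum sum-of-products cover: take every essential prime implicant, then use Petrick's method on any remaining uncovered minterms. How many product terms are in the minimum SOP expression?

[col 0] 0001*, 0011*, 0101*, 0111*, 1100*, 1110*, 1111*
[col 1] -111, 0-01*, 0-11*, 00-1*, 01-1*, 11-0, 111-
[col 2] 0--1
Prime implicants: -111, 0--1, 11-0, 111-
PI chart (minterm → PIs covering it):
  1 | 0--1  (sole → essential)
  3 | 0--1  (sole → essential)
  5 | 0--1  (sole → essential)
  7 | -111,0--1
  12 | 11-0  (sole → essential)
  14 | 11-0,111-
  15 | -111,111-
Essential prime implicants: 0--1, 11-0
Petrick residual → -111
Minimum SOP uses 3 PIs: bcd + a'd + abd'

3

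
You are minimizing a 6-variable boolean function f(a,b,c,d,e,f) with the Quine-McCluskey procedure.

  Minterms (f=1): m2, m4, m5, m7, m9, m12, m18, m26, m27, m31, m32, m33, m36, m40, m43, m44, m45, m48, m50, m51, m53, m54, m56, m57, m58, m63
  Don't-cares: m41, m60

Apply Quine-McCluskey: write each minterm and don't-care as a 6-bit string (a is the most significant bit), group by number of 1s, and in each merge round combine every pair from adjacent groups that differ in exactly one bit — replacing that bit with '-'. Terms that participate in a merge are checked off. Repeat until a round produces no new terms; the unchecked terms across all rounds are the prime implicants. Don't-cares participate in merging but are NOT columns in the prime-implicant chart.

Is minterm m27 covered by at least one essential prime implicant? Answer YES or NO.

NO

Round 0: 000010✓ 000100✓ 000101✓ 000111✓ 001001✓ 001100✓ 010010✓ 011010✓ 011011✓ 011111✓ 100000✓ 100001✓ 100100✓ 101000✓ 101001✓ 101011✓ 101100✓ 101101✓ 110000✓ 110010✓ 110011✓ 110101 110110✓ 111000✓ 111001✓ 111010✓ 111100✓ 111111✓
Round 1: -00100✓ -01001 -01100✓ -10010✓ -11010✓ -11111 0-0010 00-100✓ 0001-1 00010- 01-010✓ 011-11 01101- 1-0000✓ 1-1000✓ 1-1001✓ 1-1100✓ 10-000✓ 10-001✓ 10-100✓ 100-00✓ 10000-✓ 101-00✓ 101-01✓ 1010-1 10100-✓ 10110-✓ 11-000✓ 11-010✓ 110-10 1100-0✓ 11001- 111-00✓ 1110-0✓ 11100-✓
Round 2: -0-100 -1-010 1--000 1-1-00 1-100- 10--00 10-00- 101-0- 11-0-0
PIs = {-0-100, -01001, -1-010, -11111, 0-0010, 0001-1, 00010-, 011-11, 01101-, 1--000, 1-1-00, 1-100-, 10--00, 10-00-, 101-0-, 1010-1, 11-0-0, 110-10, 11001-, 110101}
Coverage chart:
  m2: 0-0010 ←essential
  m4: -0-100,00010-
  m5: 0001-1,00010-
  m7: 0001-1 ←essential
  m9: -01001 ←essential
  m12: -0-100 ←essential
  m18: -1-010,0-0010
  m26: -1-010,01101-
  m27: 011-11,01101-
  m31: -11111,011-11
  m32: 1--000,10--00,10-00-
  m33: 10-00- ←essential
  m36: -0-100,10--00
  m40: 1--000,1-1-00,1-100-,10--00,10-00-,101-0-
  m43: 1010-1 ←essential
  m44: -0-100,1-1-00,10--00,101-0-
  m45: 101-0- ←essential
  m48: 1--000,11-0-0
  m50: -1-010,11-0-0,110-10,11001-
  m51: 11001- ←essential
  m53: 110101 ←essential
  m54: 110-10 ←essential
  m56: 1--000,1-1-00,1-100-,11-0-0
  m57: 1-100- ←essential
  m58: -1-010,11-0-0
  m63: -11111 ←essential
Essential: -0-100, -01001, -11111, 0-0010, 0001-1, 1-100-, 10-00-, 101-0-, 1010-1, 110-10, 11001-, 110101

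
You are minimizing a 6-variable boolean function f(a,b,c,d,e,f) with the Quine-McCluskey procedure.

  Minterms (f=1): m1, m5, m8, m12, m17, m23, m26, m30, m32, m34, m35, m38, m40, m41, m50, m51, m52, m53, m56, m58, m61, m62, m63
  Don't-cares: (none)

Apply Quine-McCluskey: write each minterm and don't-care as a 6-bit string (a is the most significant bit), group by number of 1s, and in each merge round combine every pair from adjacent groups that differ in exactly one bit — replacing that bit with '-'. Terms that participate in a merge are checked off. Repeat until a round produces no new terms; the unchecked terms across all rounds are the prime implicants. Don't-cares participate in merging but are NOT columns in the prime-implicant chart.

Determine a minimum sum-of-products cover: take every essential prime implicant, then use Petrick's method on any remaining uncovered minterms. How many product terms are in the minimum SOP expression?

12

size-2^0 implicants → 000001(✓)  000101(✓)  001000(✓)  001100(✓)  010001(✓)  010111  011010(✓)  011110(✓)  100000(✓)  100010(✓)  100011(✓)  100110(✓)  101000(✓)  101001(✓)  110010(✓)  110011(✓)  110100(✓)  110101(✓)  111000(✓)  111010(✓)  111101(✓)  111110(✓)  111111(✓)
size-2^1 implicants → -01000  -11010(✓)  -11110(✓)  0-0001  000-01  001-00  011-10(✓)  1-0010(✓)  1-0011(✓)  1-1000  10-000  100-10  1000-0  10001-(✓)  10100-  11-010  11-101  11001-(✓)  11010-  111-10(✓)  1110-0  1111-1  11111-
size-2^2 implicants → -11-10  1-001-
Unchecked terms (primes): -01000, -11-10, 0-0001, 000-01, 001-00, 010111, 1-001-, 1-1000, 10-000, 100-10, 1000-0, 10100-, 11-010, 11-101, 11010-, 1110-0, 1111-1, 11111-
Minterm coverage:
  m1 ⊆ 0-0001,000-01
  m5 ⊆ 000-01 [E]
  m8 ⊆ -01000,001-00
  m12 ⊆ 001-00 [E]
  m17 ⊆ 0-0001 [E]
  m23 ⊆ 010111 [E]
  m26 ⊆ -11-10 [E]
  m30 ⊆ -11-10 [E]
  m32 ⊆ 10-000,1000-0
  m34 ⊆ 1-001-,100-10,1000-0
  m35 ⊆ 1-001- [E]
  m38 ⊆ 100-10 [E]
  m40 ⊆ -01000,1-1000,10-000,10100-
  m41 ⊆ 10100- [E]
  m50 ⊆ 1-001-,11-010
  m51 ⊆ 1-001- [E]
  m52 ⊆ 11010- [E]
  m53 ⊆ 11-101,11010-
  m56 ⊆ 1-1000,1110-0
  m58 ⊆ -11-10,11-010,1110-0
  m61 ⊆ 11-101,1111-1
  m62 ⊆ -11-10,11111-
  m63 ⊆ 1111-1,11111-
E = {-11-10, 0-0001, 000-01, 001-00, 010111, 1-001-, 100-10, 10100-, 11010-}
Petrick residual → 1-1000, 10-000, 1111-1
Cover = bcef' + a'c'd'e'f + a'b'c'e'f + a'b'ce'f' + a'bc'def + ac'd'e + acd'e'f' + ab'd'e'f' + ab'c'ef' + ab'cd'e' + abc'de' + abcdf  |cover|=12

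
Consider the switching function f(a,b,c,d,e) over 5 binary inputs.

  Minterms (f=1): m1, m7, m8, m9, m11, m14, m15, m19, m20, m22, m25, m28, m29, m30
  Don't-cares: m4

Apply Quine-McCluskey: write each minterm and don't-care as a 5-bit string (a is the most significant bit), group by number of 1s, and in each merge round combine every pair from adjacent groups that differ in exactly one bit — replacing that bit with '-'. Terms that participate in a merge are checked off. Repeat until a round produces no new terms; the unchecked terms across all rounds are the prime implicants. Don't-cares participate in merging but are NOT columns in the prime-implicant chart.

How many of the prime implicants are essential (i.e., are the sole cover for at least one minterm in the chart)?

5

Round 0: 00001✓ 00100✓ 00111✓ 01000✓ 01001✓ 01011✓ 01110✓ 01111✓ 10011 10100✓ 10110✓ 11001✓ 11100✓ 11101✓ 11110✓
Round 1: -0100 -1001 -1110 0-001 0-111 01-11 010-1 0100- 0111- 1-100✓ 1-110✓ 101-0✓ 11-01 111-0✓ 1110-
Round 2: 1-1-0
PIs = {-0100, -1001, -1110, 0-001, 0-111, 01-11, 010-1, 0100-, 0111-, 1-1-0, 10011, 11-01, 1110-}
Coverage chart:
  m1: 0-001 ←essential
  m7: 0-111 ←essential
  m8: 0100- ←essential
  m9: -1001,0-001,010-1,0100-
  m11: 01-11,010-1
  m14: -1110,0111-
  m15: 0-111,01-11,0111-
  m19: 10011 ←essential
  m20: -0100,1-1-0
  m22: 1-1-0 ←essential
  m25: -1001,11-01
  m28: 1-1-0,1110-
  m29: 11-01,1110-
  m30: -1110,1-1-0
Essential: 0-001, 0-111, 0100-, 1-1-0, 10011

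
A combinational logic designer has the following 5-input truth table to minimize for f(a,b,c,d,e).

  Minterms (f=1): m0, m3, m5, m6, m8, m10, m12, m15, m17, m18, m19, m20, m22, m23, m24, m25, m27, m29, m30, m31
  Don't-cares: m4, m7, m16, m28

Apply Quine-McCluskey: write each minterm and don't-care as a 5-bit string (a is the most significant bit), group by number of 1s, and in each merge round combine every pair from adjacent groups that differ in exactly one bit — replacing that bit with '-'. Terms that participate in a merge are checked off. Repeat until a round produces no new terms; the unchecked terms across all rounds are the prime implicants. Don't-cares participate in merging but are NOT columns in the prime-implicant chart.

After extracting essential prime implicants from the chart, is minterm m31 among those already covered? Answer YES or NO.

size-2^0 implicants → 00000(✓)  00011(✓)  00100(✓)  00101(✓)  00110(✓)  00111(✓)  01000(✓)  01010(✓)  01100(✓)  01111(✓)  10000(✓)  10001(✓)  10010(✓)  10011(✓)  10100(✓)  10110(✓)  10111(✓)  11000(✓)  11001(✓)  11011(✓)  11100(✓)  11101(✓)  11110(✓)  11111(✓)
size-2^1 implicants → -0000(✓)  -0011(✓)  -0100(✓)  -0110(✓)  -0111(✓)  -1000(✓)  -1100(✓)  -1111(✓)  0-000(✓)  0-100(✓)  0-111(✓)  00-00(✓)  00-11(✓)  001-0(✓)  001-1(✓)  0010-(✓)  0011-(✓)  01-00(✓)  010-0  1-000(✓)  1-001(✓)  1-011(✓)  1-100(✓)  1-110(✓)  1-111(✓)  10-00(✓)  10-10(✓)  10-11(✓)  100-0(✓)  100-1(✓)  1000-(✓)  1001-(✓)  101-0(✓)  1011-(✓)  11-00(✓)  11-01(✓)  11-11(✓)  110-1(✓)  1100-(✓)  111-0(✓)  111-1(✓)  1110-(✓)  1111-(✓)
size-2^2 implicants → --000(✓)  --100(✓)  --111  -0-00(✓)  -0-11  -01-0  -011-  -1-00(✓)  0--00(✓)  001--  1--00(✓)  1--11  1-0-1  1-00-  1-1-0  1-11-  10--0  10-1-  100--  11--1  11-0-  111--
size-2^3 implicants → ---00
Unchecked terms (primes): ---00, --111, -0-11, -01-0, -011-, 001--, 010-0, 1--11, 1-0-1, 1-00-, 1-1-0, 1-11-, 10--0, 10-1-, 100--, 11--1, 11-0-, 111--
Minterm coverage:
  m0 ⊆ ---00 [E]
  m3 ⊆ -0-11 [E]
  m5 ⊆ 001-- [E]
  m6 ⊆ -01-0,-011-,001--
  m8 ⊆ ---00,010-0
  m10 ⊆ 010-0 [E]
  m12 ⊆ ---00 [E]
  m15 ⊆ --111 [E]
  m17 ⊆ 1-0-1,1-00-,100--
  m18 ⊆ 10--0,10-1-,100--
  m19 ⊆ -0-11,1--11,1-0-1,10-1-,100--
  m20 ⊆ ---00,-01-0,1-1-0,10--0
  m22 ⊆ -01-0,-011-,1-1-0,1-11-,10--0,10-1-
  m23 ⊆ --111,-0-11,-011-,1--11,1-11-,10-1-
  m24 ⊆ ---00,1-00-,11-0-
  m25 ⊆ 1-0-1,1-00-,11--1,11-0-
  m27 ⊆ 1--11,1-0-1,11--1
  m29 ⊆ 11--1,11-0-,111--
  m30 ⊆ 1-1-0,1-11-,111--
  m31 ⊆ --111,1--11,1-11-,11--1,111--
E = {---00, --111, -0-11, 001--, 010-0}

YES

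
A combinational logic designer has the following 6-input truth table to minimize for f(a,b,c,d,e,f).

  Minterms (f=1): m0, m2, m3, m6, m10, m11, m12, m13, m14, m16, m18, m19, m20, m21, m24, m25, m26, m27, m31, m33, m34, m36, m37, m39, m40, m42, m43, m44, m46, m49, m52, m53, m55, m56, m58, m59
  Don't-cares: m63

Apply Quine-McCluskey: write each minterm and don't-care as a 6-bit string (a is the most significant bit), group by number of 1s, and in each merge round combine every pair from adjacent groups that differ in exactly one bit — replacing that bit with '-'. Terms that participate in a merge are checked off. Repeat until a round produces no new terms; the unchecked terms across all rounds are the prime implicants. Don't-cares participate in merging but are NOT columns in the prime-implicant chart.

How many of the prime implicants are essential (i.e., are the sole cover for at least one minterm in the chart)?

[col 0] 000000*, 000010*, 000011*, 000110*, 001010*, 001011*, 001100*, 001101*, 001110*, 010000*, 010010*, 010011*, 010100*, 010101*, 011000*, 011001*, 011010*, 011011*, 011111*, 100001*, 100010*, 100100*, 100101*, 100111*, 101000*, 101010*, 101011*, 101100*, 101110*, 110001*, 110100*, 110101*, 110111*, 111000*, 111010*, 111011*, 111111*
[col 1] -00010*, -01010*, -01011*, -01100*, -01110*, -10100*, -10101*, -11000*, -11010*, -11011*, -11111*, 0-0000*, 0-0010*, 0-0011*, 0-1010*, 0-1011*, 00-010*, 00-011*, 00-110*, 000-10*, 0000-0*, 00001-*, 001-10*, 00101-*, 0011-0*, 00110-, 01-000*, 01-010*, 01-011*, 010-00, 0100-0*, 01001-*, 01010-*, 011-11*, 0110-0*, 0110-1*, 01100-*, 01101-*, 1-0001*, 1-0100*, 1-0101*, 1-0111*, 1-1000*, 1-1010*, 1-1011*, 10-010*, 10-100, 100-01*, 1001-1*, 10010-*, 101-00*, 101-10*, 1010-0*, 10101-*, 1011-0*, 11-111, 110-01*, 1101-1*, 11010-*, 111-11*, 1110-0*, 11101-*
[col 2] --1010*, --1011*, -0-010, -01-10, -0101-*, -011-0, -1010-, -11-11, -110-0, -1101-*, 0--010*, 0--011*, 0-00-0, 0-001-*, 0-101-*, 00--10, 00-01-*, 01-0-0, 01-01-*, 0110--, 1-0-01, 1-01-1, 1-010-, 1-10-0, 1-101-*, 101--0
[col 3] --101-, 0--01-
Prime implicants: --101-, -0-010, -01-10, -011-0, -1010-, -11-11, -110-0, 0--01-, 0-00-0, 00--10, 00110-, 01-0-0, 010-00, 0110--, 1-0-01, 1-01-1, 1-010-, 1-10-0, 10-100, 101--0, 11-111
PI chart (minterm → PIs covering it):
  0 | 0-00-0  (sole → essential)
  2 | -0-010,0--01-,0-00-0,00--10
  3 | 0--01-  (sole → essential)
  6 | 00--10  (sole → essential)
  10 | --101-,-0-010,-01-10,0--01-,00--10
  11 | --101-,0--01-
  12 | -011-0,00110-
  13 | 00110-  (sole → essential)
  14 | -01-10,-011-0,00--10
  16 | 0-00-0,01-0-0,010-00
  18 | 0--01-,0-00-0,01-0-0
  19 | 0--01-  (sole → essential)
  20 | -1010-,010-00
  21 | -1010-  (sole → essential)
  24 | -110-0,01-0-0,0110--
  25 | 0110--  (sole → essential)
  26 | --101-,-110-0,0--01-,01-0-0,0110--
  27 | --101-,-11-11,0--01-,0110--
  31 | -11-11  (sole → essential)
  33 | 1-0-01  (sole → essential)
  34 | -0-010  (sole → essential)
  36 | 1-010-,10-100
  37 | 1-0-01,1-01-1,1-010-
  39 | 1-01-1  (sole → essential)
  40 | 1-10-0,101--0
  42 | --101-,-0-010,-01-10,1-10-0,101--0
  43 | --101-  (sole → essential)
  44 | -011-0,10-100,101--0
  46 | -01-10,-011-0,101--0
  49 | 1-0-01  (sole → essential)
  52 | -1010-,1-010-
  53 | -1010-,1-0-01,1-01-1,1-010-
  55 | 1-01-1,11-111
  56 | -110-0,1-10-0
  58 | --101-,-110-0,1-10-0
  59 | --101-,-11-11
Essential prime implicants: --101-, -0-010, -1010-, -11-11, 0--01-, 0-00-0, 00--10, 00110-, 0110--, 1-0-01, 1-01-1

11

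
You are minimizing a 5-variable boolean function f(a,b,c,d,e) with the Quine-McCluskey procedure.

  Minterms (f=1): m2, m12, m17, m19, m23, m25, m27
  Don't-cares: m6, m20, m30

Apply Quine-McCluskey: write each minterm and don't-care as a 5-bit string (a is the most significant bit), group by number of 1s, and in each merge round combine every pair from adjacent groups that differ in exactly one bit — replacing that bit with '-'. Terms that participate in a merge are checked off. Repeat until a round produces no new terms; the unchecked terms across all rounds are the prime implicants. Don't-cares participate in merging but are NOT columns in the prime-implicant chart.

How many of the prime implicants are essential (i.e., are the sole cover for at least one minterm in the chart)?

Round 0: 00010✓ 00110✓ 01100 10001✓ 10011✓ 10100 10111✓ 11001✓ 11011✓ 11110
Round 1: 00-10 1-001✓ 1-011✓ 10-11 100-1✓ 110-1✓
Round 2: 1-0-1
PIs = {00-10, 01100, 1-0-1, 10-11, 10100, 11110}
Coverage chart:
  m2: 00-10 ←essential
  m12: 01100 ←essential
  m17: 1-0-1 ←essential
  m19: 1-0-1,10-11
  m23: 10-11 ←essential
  m25: 1-0-1 ←essential
  m27: 1-0-1 ←essential
Essential: 00-10, 01100, 1-0-1, 10-11

4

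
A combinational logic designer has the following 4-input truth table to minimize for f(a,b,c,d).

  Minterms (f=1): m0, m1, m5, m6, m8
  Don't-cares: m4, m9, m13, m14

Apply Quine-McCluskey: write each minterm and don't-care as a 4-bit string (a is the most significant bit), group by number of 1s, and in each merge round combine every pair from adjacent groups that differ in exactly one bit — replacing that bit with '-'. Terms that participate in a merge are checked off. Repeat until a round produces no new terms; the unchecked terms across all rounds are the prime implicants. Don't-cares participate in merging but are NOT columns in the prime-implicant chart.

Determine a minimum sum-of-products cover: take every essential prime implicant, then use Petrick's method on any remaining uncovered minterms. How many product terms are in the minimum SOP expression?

Round 0: 0000✓ 0001✓ 0100✓ 0101✓ 0110✓ 1000✓ 1001✓ 1101✓ 1110✓
Round 1: -000✓ -001✓ -101✓ -110 0-00✓ 0-01✓ 000-✓ 01-0 010-✓ 1-01✓ 100-✓
Round 2: --01 -00- 0-0-
PIs = {--01, -00-, -110, 0-0-, 01-0}
Coverage chart:
  m0: -00-,0-0-
  m1: --01,-00-,0-0-
  m5: --01,0-0-
  m6: -110,01-0
  m8: -00- ←essential
Essential: -00-
Petrick residual → --01, -110
Min cover (3 terms): c'd + b'c' + bcd'

3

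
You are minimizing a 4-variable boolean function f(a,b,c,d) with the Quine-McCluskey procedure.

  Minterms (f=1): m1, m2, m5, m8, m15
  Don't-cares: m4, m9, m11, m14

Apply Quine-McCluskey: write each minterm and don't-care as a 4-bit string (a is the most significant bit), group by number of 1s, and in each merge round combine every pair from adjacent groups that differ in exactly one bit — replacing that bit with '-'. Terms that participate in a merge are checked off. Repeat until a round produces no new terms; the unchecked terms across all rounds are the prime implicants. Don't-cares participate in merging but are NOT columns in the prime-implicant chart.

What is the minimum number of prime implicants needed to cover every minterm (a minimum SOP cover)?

4

Round 0: 0001✓ 0010 0100✓ 0101✓ 1000✓ 1001✓ 1011✓ 1110✓ 1111✓
Round 1: -001 0-01 010- 1-11 10-1 100- 111-
PIs = {-001, 0-01, 0010, 010-, 1-11, 10-1, 100-, 111-}
Coverage chart:
  m1: -001,0-01
  m2: 0010 ←essential
  m5: 0-01,010-
  m8: 100- ←essential
  m15: 1-11,111-
Essential: 0010, 100-
Petrick residual → 0-01, 1-11
Min cover (4 terms): a'c'd + a'b'cd' + acd + ab'c'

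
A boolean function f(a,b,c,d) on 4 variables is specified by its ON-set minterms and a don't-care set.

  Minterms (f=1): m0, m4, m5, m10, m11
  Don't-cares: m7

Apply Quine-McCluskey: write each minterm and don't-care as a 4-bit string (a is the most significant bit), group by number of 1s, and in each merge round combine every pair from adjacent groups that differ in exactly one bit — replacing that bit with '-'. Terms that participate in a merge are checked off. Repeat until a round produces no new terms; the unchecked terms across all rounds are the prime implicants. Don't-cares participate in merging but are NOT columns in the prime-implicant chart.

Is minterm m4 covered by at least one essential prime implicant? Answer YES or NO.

YES

[col 0] 0000*, 0100*, 0101*, 0111*, 1010*, 1011*
[col 1] 0-00, 01-1, 010-, 101-
Prime implicants: 0-00, 01-1, 010-, 101-
PI chart (minterm → PIs covering it):
  0 | 0-00  (sole → essential)
  4 | 0-00,010-
  5 | 01-1,010-
  10 | 101-  (sole → essential)
  11 | 101-  (sole → essential)
Essential prime implicants: 0-00, 101-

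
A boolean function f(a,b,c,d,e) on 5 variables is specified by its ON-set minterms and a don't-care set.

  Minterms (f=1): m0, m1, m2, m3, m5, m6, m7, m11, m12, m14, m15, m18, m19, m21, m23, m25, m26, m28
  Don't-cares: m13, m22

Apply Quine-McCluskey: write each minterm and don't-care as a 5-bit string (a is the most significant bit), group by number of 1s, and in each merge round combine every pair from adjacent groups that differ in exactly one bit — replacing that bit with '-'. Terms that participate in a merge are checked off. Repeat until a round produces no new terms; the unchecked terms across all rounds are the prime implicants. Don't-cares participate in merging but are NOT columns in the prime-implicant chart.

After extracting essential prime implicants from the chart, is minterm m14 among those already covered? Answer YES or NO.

NO

[col 0] 00000*, 00001*, 00010*, 00011*, 00101*, 00110*, 00111*, 01011*, 01100*, 01101*, 01110*, 01111*, 10010*, 10011*, 10101*, 10110*, 10111*, 11001, 11010*, 11100*
[col 1] -0010*, -0011*, -0101*, -0110*, -0111*, -1100, 0-011*, 0-101*, 0-110*, 0-111*, 00-01*, 00-10*, 00-11*, 000-0*, 000-1*, 0000-*, 0001-*, 001-1*, 0011-*, 01-11*, 011-0*, 011-1*, 0110-*, 0111-*, 1-010, 10-10*, 10-11*, 1001-*, 101-1*, 1011-*
[col 2] -0-10*, -0-11*, -001-*, -01-1, -011-*, 0--11, 0-1-1, 0-11-, 00--1, 00-1-*, 000--, 011--, 10-1-*
[col 3] -0-1-
Prime implicants: -0-1-, -01-1, -1100, 0--11, 0-1-1, 0-11-, 00--1, 000--, 011--, 1-010, 11001
PI chart (minterm → PIs covering it):
  0 | 000--  (sole → essential)
  1 | 00--1,000--
  2 | -0-1-,000--
  3 | -0-1-,0--11,00--1,000--
  5 | -01-1,0-1-1,00--1
  6 | -0-1-,0-11-
  7 | -0-1-,-01-1,0--11,0-1-1,0-11-,00--1
  11 | 0--11  (sole → essential)
  12 | -1100,011--
  14 | 0-11-,011--
  15 | 0--11,0-1-1,0-11-,011--
  18 | -0-1-,1-010
  19 | -0-1-  (sole → essential)
  21 | -01-1  (sole → essential)
  23 | -0-1-,-01-1
  25 | 11001  (sole → essential)
  26 | 1-010  (sole → essential)
  28 | -1100  (sole → essential)
Essential prime implicants: -0-1-, -01-1, -1100, 0--11, 000--, 1-010, 11001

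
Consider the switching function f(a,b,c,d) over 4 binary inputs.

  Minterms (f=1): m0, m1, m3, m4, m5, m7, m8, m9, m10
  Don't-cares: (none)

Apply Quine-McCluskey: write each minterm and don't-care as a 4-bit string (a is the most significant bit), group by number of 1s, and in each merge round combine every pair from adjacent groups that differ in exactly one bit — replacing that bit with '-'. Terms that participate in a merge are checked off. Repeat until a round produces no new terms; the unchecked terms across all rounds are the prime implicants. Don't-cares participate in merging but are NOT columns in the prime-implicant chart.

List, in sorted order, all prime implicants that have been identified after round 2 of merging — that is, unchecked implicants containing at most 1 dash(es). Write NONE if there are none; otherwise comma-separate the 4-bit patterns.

10-0

size-2^0 implicants → 0000(✓)  0001(✓)  0011(✓)  0100(✓)  0101(✓)  0111(✓)  1000(✓)  1001(✓)  1010(✓)
size-2^1 implicants → -000(✓)  -001(✓)  0-00(✓)  0-01(✓)  0-11(✓)  00-1(✓)  000-(✓)  01-1(✓)  010-(✓)  10-0  100-(✓)
size-2^2 implicants → -00-  0--1  0-0-
Unchecked terms (primes): -00-, 0--1, 0-0-, 10-0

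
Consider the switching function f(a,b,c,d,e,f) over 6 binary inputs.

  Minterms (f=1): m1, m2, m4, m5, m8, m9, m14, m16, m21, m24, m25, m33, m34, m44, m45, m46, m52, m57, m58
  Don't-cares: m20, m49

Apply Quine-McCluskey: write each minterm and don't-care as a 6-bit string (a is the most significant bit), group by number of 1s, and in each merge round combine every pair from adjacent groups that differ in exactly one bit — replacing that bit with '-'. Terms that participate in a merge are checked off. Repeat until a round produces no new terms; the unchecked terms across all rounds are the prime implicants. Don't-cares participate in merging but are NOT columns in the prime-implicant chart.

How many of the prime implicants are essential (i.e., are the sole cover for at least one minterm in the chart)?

[col 0] 000001*, 000010*, 000100*, 000101*, 001000*, 001001*, 001110*, 010000*, 010100*, 010101*, 011000*, 011001*, 100001*, 100010*, 101100*, 101101*, 101110*, 110001*, 110100*, 111001*, 111010
[col 1] -00001, -00010, -01110, -10100, -11001, 0-0100*, 0-0101*, 0-1000*, 0-1001*, 00-001, 000-01, 00010-*, 00100-*, 01-000, 010-00, 01010-*, 01100-*, 1-0001, 1011-0, 10110-, 11-001
[col 2] 0-010-, 0-100-
Prime implicants: -00001, -00010, -01110, -10100, -11001, 0-010-, 0-100-, 00-001, 000-01, 01-000, 010-00, 1-0001, 1011-0, 10110-, 11-001, 111010
PI chart (minterm → PIs covering it):
  1 | -00001,00-001,000-01
  2 | -00010  (sole → essential)
  4 | 0-010-  (sole → essential)
  5 | 0-010-,000-01
  8 | 0-100-  (sole → essential)
  9 | 0-100-,00-001
  14 | -01110  (sole → essential)
  16 | 01-000,010-00
  21 | 0-010-  (sole → essential)
  24 | 0-100-,01-000
  25 | -11001,0-100-
  33 | -00001,1-0001
  34 | -00010  (sole → essential)
  44 | 1011-0,10110-
  45 | 10110-  (sole → essential)
  46 | -01110,1011-0
  52 | -10100  (sole → essential)
  57 | -11001,11-001
  58 | 111010  (sole → essential)
Essential prime implicants: -00010, -01110, -10100, 0-010-, 0-100-, 10110-, 111010

7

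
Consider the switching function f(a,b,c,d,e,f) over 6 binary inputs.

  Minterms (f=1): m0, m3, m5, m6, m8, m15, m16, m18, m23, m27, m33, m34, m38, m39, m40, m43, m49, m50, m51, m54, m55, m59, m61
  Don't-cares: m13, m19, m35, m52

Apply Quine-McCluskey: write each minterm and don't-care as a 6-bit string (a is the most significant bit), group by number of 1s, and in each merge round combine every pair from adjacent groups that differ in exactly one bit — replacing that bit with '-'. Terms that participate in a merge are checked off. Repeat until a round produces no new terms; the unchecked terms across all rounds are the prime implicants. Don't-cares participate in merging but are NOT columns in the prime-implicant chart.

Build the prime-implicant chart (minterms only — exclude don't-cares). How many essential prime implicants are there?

Round 0: 000000✓ 000011✓ 000101✓ 000110✓ 001000✓ 001101✓ 001111✓ 010000✓ 010010✓ 010011✓ 010111✓ 011011✓ 100001✓ 100010✓ 100011✓ 100110✓ 100111✓ 101000✓ 101011✓ 110001✓ 110010✓ 110011✓ 110100✓ 110110✓ 110111✓ 111011✓ 111101
Round 1: -00011✓ -00110 -01000 -10010✓ -10011✓ -10111✓ -11011✓ 0-0000 0-0011✓ 00-000 00-101 0011-1 01-011✓ 010-11✓ 0100-0 01001-✓ 1-0001✓ 1-0010✓ 1-0011✓ 1-0110✓ 1-0111✓ 1-1011✓ 10-011✓ 100-10✓ 100-11✓ 1000-1✓ 10001-✓ 10011-✓ 11-011✓ 110-10✓ 110-11✓ 1100-1✓ 11001-✓ 1101-0 11011-✓
Round 2: --0011 -1-011 -10-11 -1001- 1--011 1-0-10✓ 1-0-11✓ 1-00-1 1-001-✓ 1-011-✓ 100-1-✓ 110-1-✓
Round 3: 1-0-1-
PIs = {--0011, -00110, -01000, -1-011, -10-11, -1001-, 0-0000, 00-000, 00-101, 0011-1, 0100-0, 1--011, 1-0-1-, 1-00-1, 1101-0, 111101}
Coverage chart:
  m0: 0-0000,00-000
  m3: --0011 ←essential
  m5: 00-101 ←essential
  m6: -00110 ←essential
  m8: -01000,00-000
  m15: 0011-1 ←essential
  m16: 0-0000,0100-0
  m18: -1001-,0100-0
  m23: -10-11 ←essential
  m27: -1-011 ←essential
  m33: 1-00-1 ←essential
  m34: 1-0-1- ←essential
  m38: -00110,1-0-1-
  m39: 1-0-1- ←essential
  m40: -01000 ←essential
  m43: 1--011 ←essential
  m49: 1-00-1 ←essential
  m50: -1001-,1-0-1-
  m51: --0011,-1-011,-10-11,-1001-,1--011,1-0-1-,1-00-1
  m54: 1-0-1-,1101-0
  m55: -10-11,1-0-1-
  m59: -1-011,1--011
  m61: 111101 ←essential
Essential: --0011, -00110, -01000, -1-011, -10-11, 00-101, 0011-1, 1--011, 1-0-1-, 1-00-1, 111101

11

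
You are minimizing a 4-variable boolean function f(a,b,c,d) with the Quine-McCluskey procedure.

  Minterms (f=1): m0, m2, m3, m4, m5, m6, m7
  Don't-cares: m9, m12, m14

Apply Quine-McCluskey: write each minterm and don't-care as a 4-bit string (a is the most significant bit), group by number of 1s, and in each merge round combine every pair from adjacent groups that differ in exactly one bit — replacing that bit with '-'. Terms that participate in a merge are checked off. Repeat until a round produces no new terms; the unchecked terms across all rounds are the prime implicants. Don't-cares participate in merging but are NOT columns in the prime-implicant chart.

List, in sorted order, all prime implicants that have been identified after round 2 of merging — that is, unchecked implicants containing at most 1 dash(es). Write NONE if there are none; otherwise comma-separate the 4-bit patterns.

[col 0] 0000*, 0010*, 0011*, 0100*, 0101*, 0110*, 0111*, 1001, 1100*, 1110*
[col 1] -100*, -110*, 0-00*, 0-10*, 0-11*, 00-0*, 001-*, 01-0*, 01-1*, 010-*, 011-*, 11-0*
[col 2] -1-0, 0--0, 0-1-, 01--
Prime implicants: -1-0, 0--0, 0-1-, 01--, 1001

1001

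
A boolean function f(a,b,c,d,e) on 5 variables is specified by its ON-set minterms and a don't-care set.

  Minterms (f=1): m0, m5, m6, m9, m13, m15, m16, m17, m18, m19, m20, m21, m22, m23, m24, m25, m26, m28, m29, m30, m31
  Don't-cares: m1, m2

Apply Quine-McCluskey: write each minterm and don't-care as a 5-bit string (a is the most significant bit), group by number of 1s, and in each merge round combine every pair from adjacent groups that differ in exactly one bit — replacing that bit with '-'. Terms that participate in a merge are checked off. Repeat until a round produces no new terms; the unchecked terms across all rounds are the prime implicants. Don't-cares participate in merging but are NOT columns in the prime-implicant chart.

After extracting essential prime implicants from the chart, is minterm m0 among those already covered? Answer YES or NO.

NO

Round 0: 00000✓ 00001✓ 00010✓ 00101✓ 00110✓ 01001✓ 01101✓ 01111✓ 10000✓ 10001✓ 10010✓ 10011✓ 10100✓ 10101✓ 10110✓ 10111✓ 11000✓ 11001✓ 11010✓ 11100✓ 11101✓ 11110✓ 11111✓
Round 1: -0000✓ -0001✓ -0010✓ -0101✓ -0110✓ -1001✓ -1101✓ -1111✓ 0-001✓ 0-101✓ 00-01✓ 00-10✓ 000-0✓ 0000-✓ 01-01✓ 011-1✓ 1-000✓ 1-001✓ 1-010✓ 1-100✓ 1-101✓ 1-110✓ 1-111✓ 10-00✓ 10-01✓ 10-10✓ 10-11✓ 100-0✓ 100-1✓ 1000-✓ 1001-✓ 101-0✓ 101-1✓ 1010-✓ 1011-✓ 11-00✓ 11-01✓ 11-10✓ 110-0✓ 1100-✓ 111-0✓ 111-1✓ 1110-✓ 1111-✓
Round 2: --001✓ --101✓ -0-01✓ -0-10 -00-0 -000- -1-01✓ -11-1 0--01✓ 1--00✓ 1--01✓ 1--10✓ 1-0-0✓ 1-00-✓ 1-1-0✓ 1-1-1✓ 1-10-✓ 1-11-✓ 10--0✓ 10--1✓ 10-0-✓ 10-1-✓ 100--✓ 101--✓ 11--0✓ 11-0-✓ 111--✓
Round 3: ---01 1---0 1--0- 1-1-- 10---
PIs = {---01, -0-10, -00-0, -000-, -11-1, 1---0, 1--0-, 1-1--, 10---}
Coverage chart:
  m0: -00-0,-000-
  m5: ---01 ←essential
  m6: -0-10 ←essential
  m9: ---01 ←essential
  m13: ---01,-11-1
  m15: -11-1 ←essential
  m16: -00-0,-000-,1---0,1--0-,10---
  m17: ---01,-000-,1--0-,10---
  m18: -0-10,-00-0,1---0,10---
  m19: 10--- ←essential
  m20: 1---0,1--0-,1-1--,10---
  m21: ---01,1--0-,1-1--,10---
  m22: -0-10,1---0,1-1--,10---
  m23: 1-1--,10---
  m24: 1---0,1--0-
  m25: ---01,1--0-
  m26: 1---0 ←essential
  m28: 1---0,1--0-,1-1--
  m29: ---01,-11-1,1--0-,1-1--
  m30: 1---0,1-1--
  m31: -11-1,1-1--
Essential: ---01, -0-10, -11-1, 1---0, 10---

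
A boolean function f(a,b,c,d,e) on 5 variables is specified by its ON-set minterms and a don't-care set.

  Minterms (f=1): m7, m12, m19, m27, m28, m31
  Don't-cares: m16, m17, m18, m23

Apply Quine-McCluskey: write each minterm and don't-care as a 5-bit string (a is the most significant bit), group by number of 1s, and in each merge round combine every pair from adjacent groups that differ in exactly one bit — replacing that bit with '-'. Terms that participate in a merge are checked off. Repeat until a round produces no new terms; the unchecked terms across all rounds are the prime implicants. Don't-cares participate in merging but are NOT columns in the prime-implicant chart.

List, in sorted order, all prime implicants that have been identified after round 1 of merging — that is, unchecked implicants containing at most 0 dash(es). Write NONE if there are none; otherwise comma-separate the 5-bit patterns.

NONE

Round 0: 00111✓ 01100✓ 10000✓ 10001✓ 10010✓ 10011✓ 10111✓ 11011✓ 11100✓ 11111✓
Round 1: -0111 -1100 1-011✓ 1-111✓ 10-11✓ 100-0✓ 100-1✓ 1000-✓ 1001-✓ 11-11✓
Round 2: 1--11 100--
PIs = {-0111, -1100, 1--11, 100--}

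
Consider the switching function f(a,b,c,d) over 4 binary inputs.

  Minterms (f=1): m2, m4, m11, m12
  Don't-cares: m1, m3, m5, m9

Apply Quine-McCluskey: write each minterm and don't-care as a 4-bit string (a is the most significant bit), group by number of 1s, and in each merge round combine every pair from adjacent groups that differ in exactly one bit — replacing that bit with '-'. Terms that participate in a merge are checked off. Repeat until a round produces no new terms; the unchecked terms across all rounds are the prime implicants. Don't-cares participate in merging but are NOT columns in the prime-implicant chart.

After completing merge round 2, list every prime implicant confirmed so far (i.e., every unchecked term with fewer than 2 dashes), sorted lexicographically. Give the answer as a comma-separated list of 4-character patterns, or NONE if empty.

size-2^0 implicants → 0001(✓)  0010(✓)  0011(✓)  0100(✓)  0101(✓)  1001(✓)  1011(✓)  1100(✓)
size-2^1 implicants → -001(✓)  -011(✓)  -100  0-01  00-1(✓)  001-  010-  10-1(✓)
size-2^2 implicants → -0-1
Unchecked terms (primes): -0-1, -100, 0-01, 001-, 010-

-100, 0-01, 001-, 010-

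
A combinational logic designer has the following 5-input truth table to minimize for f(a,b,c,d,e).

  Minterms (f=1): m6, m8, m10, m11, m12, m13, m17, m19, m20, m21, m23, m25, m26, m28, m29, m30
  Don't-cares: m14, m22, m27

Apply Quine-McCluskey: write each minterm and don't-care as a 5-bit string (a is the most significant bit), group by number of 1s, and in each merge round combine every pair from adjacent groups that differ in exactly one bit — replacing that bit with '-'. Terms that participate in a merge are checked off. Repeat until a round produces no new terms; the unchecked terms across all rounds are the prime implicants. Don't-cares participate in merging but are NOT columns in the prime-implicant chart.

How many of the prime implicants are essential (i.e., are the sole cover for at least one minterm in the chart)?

[col 0] 00110*, 01000*, 01010*, 01011*, 01100*, 01101*, 01110*, 10001*, 10011*, 10100*, 10101*, 10110*, 10111*, 11001*, 11010*, 11011*, 11100*, 11101*, 11110*
[col 1] -0110*, -1010*, -1011*, -1100*, -1101*, -1110*, 0-110*, 01-00*, 01-10*, 010-0*, 0101-*, 011-0*, 0110-*, 1-001*, 1-011*, 1-100*, 1-101*, 1-110*, 10-01*, 10-11*, 100-1*, 101-0*, 101-1*, 1010-*, 1011-*, 11-01*, 11-10*, 110-1*, 1101-*, 111-0*, 1110-*
[col 2] --110, -1-10, -101-, -11-0, -110-, 01--0, 1--01, 1-0-1, 1-1-0, 1-10-, 10--1, 101--
Prime implicants: --110, -1-10, -101-, -11-0, -110-, 01--0, 1--01, 1-0-1, 1-1-0, 1-10-, 10--1, 101--
PI chart (minterm → PIs covering it):
  6 | --110  (sole → essential)
  8 | 01--0  (sole → essential)
  10 | -1-10,-101-,01--0
  11 | -101-  (sole → essential)
  12 | -11-0,-110-,01--0
  13 | -110-  (sole → essential)
  17 | 1--01,1-0-1,10--1
  19 | 1-0-1,10--1
  20 | 1-1-0,1-10-,101--
  21 | 1--01,1-10-,10--1,101--
  23 | 10--1,101--
  25 | 1--01,1-0-1
  26 | -1-10,-101-
  28 | -11-0,-110-,1-1-0,1-10-
  29 | -110-,1--01,1-10-
  30 | --110,-1-10,-11-0,1-1-0
Essential prime implicants: --110, -101-, -110-, 01--0

4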